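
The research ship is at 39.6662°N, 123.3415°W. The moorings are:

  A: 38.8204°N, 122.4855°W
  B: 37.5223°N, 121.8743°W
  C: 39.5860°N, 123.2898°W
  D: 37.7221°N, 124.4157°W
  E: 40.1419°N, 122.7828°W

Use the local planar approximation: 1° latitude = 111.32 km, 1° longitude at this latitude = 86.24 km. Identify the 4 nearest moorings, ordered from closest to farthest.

C, E, A, D

Distances from 39.6662°N, 123.3415°W:
A: 119.6439 km
B: 270.1264 km
C: 9.9793 km
D: 235.4111 km
E: 71.5944 km
Sorted: C (9.9793 km) < E (71.5944 km) < A (119.6439 km) < D (235.4111 km) < B (270.1264 km)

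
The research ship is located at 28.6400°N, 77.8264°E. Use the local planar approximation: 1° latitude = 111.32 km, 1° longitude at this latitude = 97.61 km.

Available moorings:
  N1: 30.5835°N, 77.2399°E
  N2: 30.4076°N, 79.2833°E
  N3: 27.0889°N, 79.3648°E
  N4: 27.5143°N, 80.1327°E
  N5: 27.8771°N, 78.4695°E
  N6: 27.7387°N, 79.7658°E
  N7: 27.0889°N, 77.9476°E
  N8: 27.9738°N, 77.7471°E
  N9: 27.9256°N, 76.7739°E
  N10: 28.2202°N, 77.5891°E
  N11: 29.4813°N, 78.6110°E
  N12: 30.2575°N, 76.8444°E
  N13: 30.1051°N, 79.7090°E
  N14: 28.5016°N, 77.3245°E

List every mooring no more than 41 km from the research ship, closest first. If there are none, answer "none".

Distances from 28.6400°N, 77.8264°E:
N1: √((1.9435·111.32)² + (-0.5865·97.61)²) = √(46807.504234 + 3277.363846) = 223.7965 km
N2: √((1.7676·111.32)² + (1.4569·97.61)²) = √(38718.130662 + 20223.117824) = 242.7782 km
N3: √((-1.5511·111.32)² + (1.5384·97.61)²) = √(29814.394316 + 22548.993842) = 228.8305 km
N4: √((-1.1257·111.32)² + (2.3063·97.61)²) = √(15703.328921 + 50678.088261) = 257.6459 km
N5: √((-0.7629·111.32)² + (0.6431·97.61)²) = √(7212.430232 + 3940.448399) = 105.6072 km
N6: √((-0.9013·111.32)² + (1.9394·97.61)²) = √(10066.653900 + 35836.320176) = 214.2498 km
N7: √((-1.5511·111.32)² + (0.1212·97.61)²) = √(29814.394316 + 139.956755) = 173.0733 km
N8: √((-0.6662·111.32)² + (-0.0793·97.61)²) = √(5499.910877 + 59.914922) = 74.5642 km
N9: √((-0.7144·111.32)² + (-1.0525·97.61)²) = √(6324.545001 + 10554.382627) = 129.9189 km
N10: √((-0.4198·111.32)² + (-0.2373·97.61)²) = √(2183.892535 + 536.517759) = 52.1576 km
N11: √((0.8413·111.32)² + (0.7846·97.61)²) = √(8770.981059 + 5865.232510) = 120.9802 km
N12: √((1.6175·111.32)² + (-0.9820·97.61)²) = √(32421.639612 + 9187.801443) = 203.9839 km
N13: √((1.4651·111.32)² + (1.8826·97.61)²) = √(26599.956844 + 33767.952967) = 245.6988 km
N14: √((-0.1384·111.32)² + (-0.5019·97.61)²) = √(237.366035 + 2400.065073) = 51.3559 km
Threshold 41 km: none within range.

none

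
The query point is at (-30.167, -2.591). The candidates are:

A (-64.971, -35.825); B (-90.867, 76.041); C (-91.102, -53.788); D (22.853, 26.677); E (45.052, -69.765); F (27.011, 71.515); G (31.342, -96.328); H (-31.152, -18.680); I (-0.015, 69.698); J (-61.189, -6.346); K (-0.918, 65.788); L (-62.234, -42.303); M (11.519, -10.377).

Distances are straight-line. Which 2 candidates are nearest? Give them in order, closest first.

H, J

Distances from (-30.167, -2.591):
A: 48.123
B: 99.335
C: 79.588
D: 60.562
E: 100.848
F: 93.600
G: 112.116
H: 16.119
I: 78.325
J: 31.248
K: 74.372
L: 51.042
M: 42.407
Sorted: H (16.119) < J (31.248) < M (42.407) < A (48.123) < …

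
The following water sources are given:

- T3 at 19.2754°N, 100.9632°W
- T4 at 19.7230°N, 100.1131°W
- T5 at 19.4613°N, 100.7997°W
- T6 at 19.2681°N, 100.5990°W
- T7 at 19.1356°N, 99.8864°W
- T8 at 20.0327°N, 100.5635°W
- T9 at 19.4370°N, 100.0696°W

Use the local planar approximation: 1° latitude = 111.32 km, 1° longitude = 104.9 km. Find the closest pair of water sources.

T3 and T5

Pairwise distances:
T3–T4: √((0.4476·111.32)² + (0.8501·104.9)²) = √(2482.713187 + 7952.268017) = 102.1518 km
T3–T5: √((0.1859·111.32)² + (0.1635·104.9)²) = √(428.257695 + 294.161946) = 26.8779 km
T3–T6: √((-0.0073·111.32)² + (0.3642·104.9)²) = √(0.660377 + 1459.589933) = 38.2132 km
T3–T7: √((-0.1398·111.32)² + (1.0768·104.9)²) = √(242.192527 + 12759.130228) = 114.0233 km
T3–T8: √((0.7573·111.32)² + (0.3997·104.9)²) = √(7106.934437 + 1758.001628) = 94.1538 km
T3–T9: √((0.1616·111.32)² + (0.8936·104.9)²) = √(323.615346 + 8786.932629) = 95.4492 km
T4–T5: √((-0.2617·111.32)² + (-0.6866·104.9)²) = √(848.699293 + 5187.505552) = 77.6930 km
T4–T6: √((-0.4549·111.32)² + (-0.4859·104.9)²) = √(2564.355719 + 2598.033666) = 71.8498 km
T4–T7: √((-0.5874·111.32)² + (0.2267·104.9)²) = √(4275.769447 + 565.527875) = 69.5794 km
T4–T8: √((0.3097·111.32)² + (-0.4504·104.9)²) = √(1188.581061 + 2232.275229) = 58.4881 km
T4–T9: √((-0.2860·111.32)² + (0.0435·104.9)²) = √(1013.627680 + 20.822338) = 32.1629 km
T5–T6: √((-0.1932·111.32)² + (0.2007·104.9)²) = √(462.552081 + 443.246915) = 30.0965 km
T5–T7: √((-0.3257·111.32)² + (0.9133·104.9)²) = √(1314.564538 + 9178.630599) = 102.4363 km
T5–T8: √((0.5714·111.32)² + (0.2362·104.9)²) = √(4046.009214 + 613.918560) = 68.2637 km
T5–T9: √((-0.0243·111.32)² + (0.7301·104.9)²) = √(7.317436 + 5865.643625) = 76.6352 km
T6–T7: √((-0.1325·111.32)² + (0.7126·104.9)²) = √(217.559550 + 5587.822633) = 76.1931 km
T6–T8: √((0.7646·111.32)² + (0.0355·104.9)²) = √(7244.609528 + 13.867804) = 85.1967 km
T6–T9: √((0.1689·111.32)² + (0.5294·104.9)²) = √(353.513249 + 3084.031820) = 58.6306 km
T7–T8: √((0.8971·111.32)² + (-0.6771·104.9)²) = √(9973.052579 + 5044.946952) = 122.5479 km
T7–T9: √((0.3014·111.32)² + (-0.1832·104.9)²) = √(1125.726504 + 369.319225) = 38.6658 km
T8–T9: √((-0.5957·111.32)² + (0.4939·104.9)²) = √(4397.456940 + 2684.287498) = 84.1531 km
Closest pair: T3–T5 at 26.8779 km.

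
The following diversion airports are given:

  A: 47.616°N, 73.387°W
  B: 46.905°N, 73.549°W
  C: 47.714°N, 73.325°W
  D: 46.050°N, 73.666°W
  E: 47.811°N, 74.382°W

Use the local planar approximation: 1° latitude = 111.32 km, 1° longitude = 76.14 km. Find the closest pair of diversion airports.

A and C

Pairwise distances:
A–B: 80.104 km
A–C: 11.887 km
A–D: 175.617 km
A–E: 78.808 km
B–C: 91.659 km
B–D: 95.595 km
B–E: 119.141 km
C–D: 187.047 km
C–E: 81.201 km
D–E: 203.474 km
Closest pair: A–C at 11.887 km.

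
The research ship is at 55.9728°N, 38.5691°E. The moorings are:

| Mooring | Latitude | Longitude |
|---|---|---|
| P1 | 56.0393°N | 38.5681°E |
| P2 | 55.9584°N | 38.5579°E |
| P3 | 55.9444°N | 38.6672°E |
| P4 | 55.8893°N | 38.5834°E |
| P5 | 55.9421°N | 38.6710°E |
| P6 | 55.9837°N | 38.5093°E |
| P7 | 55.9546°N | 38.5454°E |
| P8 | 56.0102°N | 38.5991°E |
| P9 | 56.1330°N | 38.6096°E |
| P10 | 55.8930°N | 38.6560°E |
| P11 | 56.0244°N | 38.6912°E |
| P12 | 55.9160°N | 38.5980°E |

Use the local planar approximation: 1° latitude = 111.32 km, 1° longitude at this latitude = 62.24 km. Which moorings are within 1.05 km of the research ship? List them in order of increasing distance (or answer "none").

none

Distances from 55.9728°N, 38.5691°E:
P1: √((0.0665·111.32)² + (-0.0010·62.24)²) = √(54.801152 + 0.003874) = 7.4030 km
P2: √((-0.0144·111.32)² + (-0.0112·62.24)²) = √(2.569635 + 0.485932) = 1.7480 km
P3: √((-0.0284·111.32)² + (0.0981·62.24)²) = √(9.995006 + 37.280110) = 6.8757 km
P4: √((-0.0835·111.32)² + (0.0143·62.24)²) = √(86.401115 + 0.792157) = 9.3377 km
P5: √((-0.0307·111.32)² + (0.1019·62.24)²) = √(11.679470 + 40.224211) = 7.2044 km
P6: √((0.0109·111.32)² + (-0.0598·62.24)²) = √(1.472310 + 13.852927) = 3.9147 km
P7: √((-0.0182·111.32)² + (-0.0237·62.24)²) = √(4.104773 + 2.175885) = 2.5061 km
P8: √((0.0374·111.32)² + (0.0300·62.24)²) = √(17.333633 + 3.486436) = 4.5629 km
P9: √((0.1602·111.32)² + (0.0405·62.24)²) = √(318.032438 + 6.354029) = 18.0107 km
P10: √((-0.0798·111.32)² + (0.0869·62.24)²) = √(78.913658 + 29.253560) = 10.4003 km
P11: √((0.0516·111.32)² + (0.1221·62.24)²) = √(32.994823 + 57.752461) = 9.5261 km
P12: √((-0.0568·111.32)² + (0.0289·62.24)²) = √(39.980025 + 3.235451) = 6.5738 km
Threshold 1.05 km: none within range.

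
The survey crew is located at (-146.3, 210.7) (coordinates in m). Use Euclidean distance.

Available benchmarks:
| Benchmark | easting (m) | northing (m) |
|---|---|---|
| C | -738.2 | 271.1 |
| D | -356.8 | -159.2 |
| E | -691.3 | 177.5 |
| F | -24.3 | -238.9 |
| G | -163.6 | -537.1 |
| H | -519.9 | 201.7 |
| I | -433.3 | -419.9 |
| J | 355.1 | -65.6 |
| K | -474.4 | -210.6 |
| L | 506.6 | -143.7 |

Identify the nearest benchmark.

Distances from (-146.3, 210.7):
C: √((-591.9)² + (60.4)²) = √(350345.610 + 3648.160) = 595.0 m
D: √((-210.5)² + (-369.9)²) = √(44310.250 + 136826.010) = 425.6 m
E: √((-545.0)² + (-33.2)²) = √(297025.000 + 1102.240) = 546.0 m
F: √((122.0)² + (-449.6)²) = √(14884.000 + 202140.160) = 465.9 m
G: √((-17.3)² + (-747.8)²) = √(299.290 + 559204.840) = 748.0 m
H: √((-373.6)² + (-9.0)²) = √(139576.960 + 81.000) = 373.7 m
I: √((-287.0)² + (-630.6)²) = √(82369.000 + 397656.360) = 692.8 m
J: √((501.4)² + (-276.3)²) = √(251401.960 + 76341.690) = 572.5 m
K: √((-328.1)² + (-421.3)²) = √(107649.610 + 177493.690) = 534.0 m
L: √((652.9)² + (-354.4)²) = √(426278.410 + 125599.360) = 742.9 m
Minimum: H at 373.7 m.

H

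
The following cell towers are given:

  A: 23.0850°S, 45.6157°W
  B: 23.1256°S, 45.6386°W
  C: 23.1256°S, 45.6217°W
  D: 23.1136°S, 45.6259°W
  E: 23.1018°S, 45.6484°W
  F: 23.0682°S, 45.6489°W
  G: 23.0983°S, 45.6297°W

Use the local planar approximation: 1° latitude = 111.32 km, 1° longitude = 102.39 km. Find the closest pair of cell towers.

C and D

Pairwise distances:
A–B: √((-0.0406·111.32)² + (-0.0229·102.39)²) = √(20.426712 + 5.497763) = 5.0916 km
A–C: √((-0.0406·111.32)² + (-0.0060·102.39)²) = √(20.426712 + 0.377414) = 4.5612 km
A–D: √((-0.0286·111.32)² + (-0.0102·102.39)²) = √(10.136277 + 1.090725) = 3.3507 km
A–E: √((-0.0168·111.32)² + (-0.0327·102.39)²) = √(3.497558 + 11.210129) = 3.8351 km
A–F: √((0.0168·111.32)² + (-0.0332·102.39)²) = √(3.497558 + 11.555567) = 3.8798 km
A–G: √((-0.0133·111.32)² + (-0.0140·102.39)²) = √(2.192046 + 2.054808) = 2.0608 km
B–C: √((0.0000·111.32)² + (0.0169·102.39)²) = √(0.000000 + 2.994253) = 1.7304 km
B–D: √((0.0120·111.32)² + (0.0127·102.39)²) = √(1.784469 + 1.690918) = 1.8642 km
B–E: √((0.0238·111.32)² + (-0.0098·102.39)²) = √(7.019405 + 1.006856) = 2.8331 km
B–F: √((0.0574·111.32)² + (-0.0103·102.39)²) = √(40.829135 + 1.112217) = 6.4762 km
B–G: √((0.0273·111.32)² + (0.0089·102.39)²) = √(9.235740 + 0.830415) = 3.1727 km
C–D: √((0.0120·111.32)² + (-0.0042·102.39)²) = √(1.784469 + 0.184933) = 1.4034 km
C–E: √((0.0238·111.32)² + (-0.0267·102.39)²) = √(7.019405 + 7.473734) = 3.8070 km
C–F: √((0.0574·111.32)² + (-0.0272·102.39)²) = √(40.829135 + 7.756270) = 6.9703 km
C–G: √((0.0273·111.32)² + (-0.0080·102.39)²) = √(9.235740 + 0.670958) = 3.1475 km
D–E: √((0.0118·111.32)² + (-0.0225·102.39)²) = √(1.725482 + 5.307379) = 2.6520 km
D–F: √((0.0454·111.32)² + (-0.0230·102.39)²) = √(25.542188 + 5.545884) = 5.5757 km
D–G: √((0.0153·111.32)² + (-0.0038·102.39)²) = √(2.900877 + 0.151385) = 1.7471 km
E–F: √((0.0336·111.32)² + (-0.0005·102.39)²) = √(13.990233 + 0.002621) = 3.7407 km
E–G: √((0.0035·111.32)² + (0.0187·102.39)²) = √(0.151804 + 3.666049) = 1.9539 km
F–G: √((-0.0301·111.32)² + (0.0192·102.39)²) = √(11.227405 + 3.864716) = 3.8849 km
Closest pair: C–D at 1.4034 km.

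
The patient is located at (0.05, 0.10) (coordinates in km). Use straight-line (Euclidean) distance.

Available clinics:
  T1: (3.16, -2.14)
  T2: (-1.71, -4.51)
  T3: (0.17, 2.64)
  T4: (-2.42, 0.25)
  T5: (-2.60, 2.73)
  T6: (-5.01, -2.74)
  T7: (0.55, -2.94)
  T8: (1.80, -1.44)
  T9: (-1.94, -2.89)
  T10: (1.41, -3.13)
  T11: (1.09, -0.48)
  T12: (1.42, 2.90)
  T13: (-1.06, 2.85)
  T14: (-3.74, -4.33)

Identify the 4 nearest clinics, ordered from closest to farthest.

Distances from (0.05, 0.10):
T1: √((3.11)² + (-2.24)²) = √(9.6721 + 5.0176) = 3.83 km
T2: √((-1.76)² + (-4.61)²) = √(3.0976 + 21.2521) = 4.93 km
T3: √((0.12)² + (2.54)²) = √(0.0144 + 6.4516) = 2.54 km
T4: √((-2.47)² + (0.15)²) = √(6.1009 + 0.0225) = 2.47 km
T5: √((-2.65)² + (2.63)²) = √(7.0225 + 6.9169) = 3.73 km
T6: √((-5.06)² + (-2.84)²) = √(25.6036 + 8.0656) = 5.80 km
T7: √((0.50)² + (-3.04)²) = √(0.2500 + 9.2416) = 3.08 km
T8: √((1.75)² + (-1.54)²) = √(3.0625 + 2.3716) = 2.33 km
T9: √((-1.99)² + (-2.99)²) = √(3.9601 + 8.9401) = 3.59 km
T10: √((1.36)² + (-3.23)²) = √(1.8496 + 10.4329) = 3.50 km
T11: √((1.04)² + (-0.58)²) = √(1.0816 + 0.3364) = 1.19 km
T12: √((1.37)² + (2.80)²) = √(1.8769 + 7.8400) = 3.12 km
T13: √((-1.11)² + (2.75)²) = √(1.2321 + 7.5625) = 2.97 km
T14: √((-3.79)² + (-4.43)²) = √(14.3641 + 19.6249) = 5.83 km
Sorted: T11 (1.19 km) < T8 (2.33 km) < T4 (2.47 km) < T3 (2.54 km) < T13 (2.97 km) < T7 (3.08 km) < …

T11, T8, T4, T3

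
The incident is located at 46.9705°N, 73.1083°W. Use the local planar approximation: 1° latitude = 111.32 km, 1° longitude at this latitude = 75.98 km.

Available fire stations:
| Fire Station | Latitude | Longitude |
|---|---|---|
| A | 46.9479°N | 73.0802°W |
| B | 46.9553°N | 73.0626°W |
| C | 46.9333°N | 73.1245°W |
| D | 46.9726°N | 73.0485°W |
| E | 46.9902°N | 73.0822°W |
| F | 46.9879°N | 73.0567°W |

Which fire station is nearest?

Distances from 46.9705°N, 73.1083°W:
A: 3.2997 km
B: 3.8626 km
C: 4.3202 km
D: 4.5496 km
E: 2.9567 km
F: 4.3730 km
Minimum: E at 2.9567 km.

E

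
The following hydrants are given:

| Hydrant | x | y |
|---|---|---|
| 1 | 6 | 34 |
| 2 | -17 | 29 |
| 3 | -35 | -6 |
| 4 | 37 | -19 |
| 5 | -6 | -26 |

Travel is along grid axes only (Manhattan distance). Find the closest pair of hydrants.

Pairwise distances:
1–2: |-23| + |-5| = 23 + 5 = 28
3–5: |29| + |-20| = 29 + 20 = 49
4–5: |-43| + |-7| = 43 + 7 = 50
2–3: |-18| + |-35| = 18 + 35 = 53
2–5: |11| + |-55| = 11 + 55 = 66
1–5: |-12| + |-60| = 12 + 60 = 72
1–3: |-41| + |-40| = 41 + 40 = 81
1–4: |31| + |-53| = 31 + 53 = 84
3–4: |72| + |-13| = 72 + 13 = 85
2–4: |54| + |-48| = 54 + 48 = 102
Closest pair: 1–2 at 28.

1 and 2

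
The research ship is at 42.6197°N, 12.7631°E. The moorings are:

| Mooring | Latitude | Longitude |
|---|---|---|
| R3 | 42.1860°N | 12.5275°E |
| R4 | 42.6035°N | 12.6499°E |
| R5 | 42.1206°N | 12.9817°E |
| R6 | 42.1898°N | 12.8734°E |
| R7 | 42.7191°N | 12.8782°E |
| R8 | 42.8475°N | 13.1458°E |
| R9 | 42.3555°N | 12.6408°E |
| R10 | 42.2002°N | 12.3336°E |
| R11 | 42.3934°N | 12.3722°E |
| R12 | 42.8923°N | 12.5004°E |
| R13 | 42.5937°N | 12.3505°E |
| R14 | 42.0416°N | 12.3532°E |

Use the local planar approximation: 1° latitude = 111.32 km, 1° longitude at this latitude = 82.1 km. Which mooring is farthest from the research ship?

R14

Distances from 42.6197°N, 12.7631°E:
R3: √((-0.4337·111.32)² + (-0.2356·82.1)²) = √(2330.908575 + 374.142364) = 52.0101 km
R4: √((-0.0162·111.32)² + (-0.1132·82.1)²) = √(3.252194 + 86.373231) = 9.4671 km
R5: √((-0.4991·111.32)² + (0.2186·82.1)²) = √(3086.892709 + 322.096963) = 58.3866 km
R6: √((-0.4299·111.32)² + (0.1103·82.1)²) = √(2290.241529 + 82.004435) = 48.7057 km
R7: √((0.0994·111.32)² + (0.1151·82.1)²) = √(122.438828 + 89.297019) = 14.5511 km
R8: √((0.2278·111.32)² + (0.3827·82.1)²) = √(643.063463 + 987.195663) = 40.3765 km
R9: √((-0.2642·111.32)² + (-0.1223·82.1)²) = √(864.991863 + 100.818267) = 31.0775 km
R10: √((-0.4195·111.32)² + (-0.4295·82.1)²) = √(2180.772318 + 1243.405118) = 58.5165 km
R11: √((-0.2263·111.32)² + (-0.3909·82.1)²) = √(634.622555 + 1029.953589) = 40.7992 km
R12: √((0.2726·111.32)² + (-0.2627·82.1)²) = √(920.869520 + 465.164389) = 37.2295 km
R13: √((-0.0260·111.32)² + (-0.4126·82.1)²) = √(8.377088 + 1147.479040) = 33.9979 km
R14: √((-0.5781·111.32)² + (-0.4099·82.1)²) = √(4141.449157 + 1132.510275) = 72.6220 km
Maximum: R14 at 72.6220 km.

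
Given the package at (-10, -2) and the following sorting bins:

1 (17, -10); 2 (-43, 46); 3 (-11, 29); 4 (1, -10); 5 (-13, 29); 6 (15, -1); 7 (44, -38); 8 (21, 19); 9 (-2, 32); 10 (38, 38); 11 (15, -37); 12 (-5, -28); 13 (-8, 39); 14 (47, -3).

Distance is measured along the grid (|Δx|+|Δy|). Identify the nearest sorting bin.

Distances from (-10, -2):
1: |27| + |-8| = 27 + 8 = 35
2: |-33| + |48| = 33 + 48 = 81
3: |-1| + |31| = 1 + 31 = 32
4: |11| + |-8| = 11 + 8 = 19
5: |-3| + |31| = 3 + 31 = 34
6: |25| + |1| = 25 + 1 = 26
7: |54| + |-36| = 54 + 36 = 90
8: |31| + |21| = 31 + 21 = 52
9: |8| + |34| = 8 + 34 = 42
10: |48| + |40| = 48 + 40 = 88
11: |25| + |-35| = 25 + 35 = 60
12: |5| + |-26| = 5 + 26 = 31
13: |2| + |41| = 2 + 41 = 43
14: |57| + |-1| = 57 + 1 = 58
Minimum: 4 at 19.

4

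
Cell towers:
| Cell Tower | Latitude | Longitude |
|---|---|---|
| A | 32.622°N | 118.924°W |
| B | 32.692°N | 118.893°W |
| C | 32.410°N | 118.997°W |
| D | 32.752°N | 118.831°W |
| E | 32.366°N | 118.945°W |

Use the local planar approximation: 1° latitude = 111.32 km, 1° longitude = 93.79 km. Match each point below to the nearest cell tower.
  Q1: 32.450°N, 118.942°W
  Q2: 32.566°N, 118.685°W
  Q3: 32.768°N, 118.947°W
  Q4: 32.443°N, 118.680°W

Q1→C; Q2→A; Q3→B; Q4→E

Q1 at 32.450°N, 118.942°W:
  A: √((0.172·111.32)² + (0.018·93.79)²) = √(366.60914 + 2.85009) = 19.221 km
  B: √((0.242·111.32)² + (0.049·93.79)²) = √(725.73343 + 21.12055) = 27.329 km
  C: √((-0.040·111.32)² + (-0.055·93.79)²) = √(19.82743 + 26.60961) = 6.814 km
  D: √((0.302·111.32)² + (0.111·93.79)²) = √(1130.21296 + 108.38247) = 35.194 km
  E: √((-0.084·111.32)² + (-0.003·93.79)²) = √(87.43896 + 0.07917) = 9.355 km
  → nearest: C (6.814 km)
Q2 at 32.566°N, 118.685°W:
  A: √((0.056·111.32)² + (-0.239·93.79)²) = √(38.86176 + 502.46854) = 23.267 km
  B: √((0.126·111.32)² + (-0.208·93.79)²) = √(196.73765 + 380.57455) = 24.027 km
  C: √((-0.156·111.32)² + (-0.312·93.79)²) = √(301.57518 + 856.29274) = 34.027 km
  D: √((0.186·111.32)² + (-0.146·93.79)²) = √(428.71856 + 187.50756) = 24.824 km
  E: √((-0.200·111.32)² + (-0.260·93.79)²) = √(495.68570 + 594.64773) = 33.020 km
  → nearest: A (23.267 km)
Q3 at 32.768°N, 118.947°W:
  A: √((-0.146·111.32)² + (0.023·93.79)²) = √(264.15091 + 4.65338) = 16.395 km
  B: √((-0.076·111.32)² + (0.054·93.79)²) = √(71.57701 + 25.65078) = 9.860 km
  C: √((-0.358·111.32)² + (-0.050·93.79)²) = √(1588.22654 + 21.99141) = 40.128 km
  D: √((-0.016·111.32)² + (0.116·93.79)²) = √(3.17239 + 118.36657) = 11.024 km
  E: √((-0.402·111.32)² + (0.002·93.79)²) = √(2002.61978 + 0.03519) = 44.751 km
  → nearest: B (9.860 km)
Q4 at 32.443°N, 118.680°W:
  A: √((0.179·111.32)² + (-0.244·93.79)²) = √(397.05663 + 523.71224) = 30.344 km
  B: √((0.249·111.32)² + (-0.213·93.79)²) = √(768.32522 + 399.09132) = 34.167 km
  C: √((-0.033·111.32)² + (-0.317·93.79)²) = √(13.49504 + 883.95793) = 29.958 km
  D: √((0.309·111.32)² + (-0.151·93.79)²) = √(1183.21415 + 200.57046) = 37.199 km
  E: √((-0.077·111.32)² + (-0.265·93.79)²) = √(73.47301 + 617.73871) = 26.291 km
  → nearest: E (26.291 km)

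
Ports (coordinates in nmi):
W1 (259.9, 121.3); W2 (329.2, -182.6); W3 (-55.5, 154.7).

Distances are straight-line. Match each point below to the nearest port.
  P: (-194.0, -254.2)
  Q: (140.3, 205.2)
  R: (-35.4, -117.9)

P→W3; Q→W1; R→W3

P at (-194.0, -254.2):
  W1: 589.1 nmi
  W2: 528.1 nmi
  W3: 431.7 nmi
  → nearest: W3 (431.7 nmi)
Q at (140.3, 205.2):
  W1: 146.1 nmi
  W2: 431.4 nmi
  W3: 202.2 nmi
  → nearest: W1 (146.1 nmi)
R at (-35.4, -117.9):
  W1: 380.0 nmi
  W2: 370.3 nmi
  W3: 273.3 nmi
  → nearest: W3 (273.3 nmi)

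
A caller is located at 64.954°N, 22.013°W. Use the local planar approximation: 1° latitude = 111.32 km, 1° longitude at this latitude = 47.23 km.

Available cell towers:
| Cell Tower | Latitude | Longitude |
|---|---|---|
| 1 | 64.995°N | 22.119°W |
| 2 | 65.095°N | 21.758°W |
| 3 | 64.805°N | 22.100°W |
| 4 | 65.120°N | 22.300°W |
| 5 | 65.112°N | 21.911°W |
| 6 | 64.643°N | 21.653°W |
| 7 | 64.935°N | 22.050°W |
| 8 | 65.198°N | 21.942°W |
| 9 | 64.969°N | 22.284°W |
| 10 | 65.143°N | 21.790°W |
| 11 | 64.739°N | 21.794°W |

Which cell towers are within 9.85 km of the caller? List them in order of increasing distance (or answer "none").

7, 1

Distances from 64.954°N, 22.013°W:
1: 6.775 km
2: 19.784 km
3: 17.088 km
4: 22.918 km
5: 18.236 km
6: 38.570 km
7: 2.744 km
8: 27.368 km
9: 12.908 km
10: 23.528 km
11: 26.073 km
Threshold 9.85 km: 7 (2.744 km), 1 (6.775 km) are within range.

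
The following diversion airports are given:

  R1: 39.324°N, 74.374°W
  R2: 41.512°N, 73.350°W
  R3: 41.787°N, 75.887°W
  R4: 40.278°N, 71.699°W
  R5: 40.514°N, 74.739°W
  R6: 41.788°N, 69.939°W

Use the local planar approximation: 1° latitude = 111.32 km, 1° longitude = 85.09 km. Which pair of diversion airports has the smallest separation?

Pairwise distances:
R1–R5: √((1.190·111.32)² + (-0.365·85.09)²) = √(17548.51285 + 964.59005) = 136.063 km
R2–R5: √((-0.998·111.32)² + (-1.389·85.09)²) = √(12342.62340 + 13968.87846) = 162.208 km
R3–R5: √((-1.273·111.32)² + (1.148·85.09)²) = √(20081.82613 + 9542.03101) = 172.116 km
R2–R4: √((-1.234·111.32)² + (1.651·85.09)²) = √(18870.20919 + 19735.63906) = 196.484 km
R2–R3: √((0.275·111.32)² + (-2.537·85.09)²) = √(937.15577 + 46601.29461) = 218.033 km
R4–R6: √((1.510·111.32)² + (1.760·85.09)²) = √(28255.32389 + 22427.57837) = 225.129 km
R1–R4: √((0.954·111.32)² + (2.675·85.09)²) = √(11278.28707 + 51808.92965) = 251.172 km
R1–R2: √((2.188·111.32)² + (1.024·85.09)²) = √(59325.44857 + 7592.01331) = 258.684 km
R4–R5: √((0.236·111.32)² + (-3.040·85.09)²) = √(690.19276 + 66912.03134) = 260.004 km
R2–R6: √((0.276·111.32)² + (3.411·85.09)²) = √(943.98384 + 84240.41276) = 291.864 km
R1–R3: √((2.463·111.32)² + (-1.513·85.09)²) = √(75175.30850 + 16574.28885) = 302.902 km
R3–R4: √((-1.509·111.32)² + (4.188·85.09)²) = √(28217.91201 + 126990.25443) = 393.965 km
R5–R6: √((1.274·111.32)² + (4.800·85.09)²) = √(20113.38892 + 166816.69862) = 432.354 km
R1–R6: √((2.464·111.32)² + (4.435·85.09)²) = √(75236.36458 + 142411.24909) = 466.527 km
R3–R6: √((0.001·111.32)² + (5.948·85.09)²) = √(0.01239 + 256152.71714) = 506.115 km
Closest pair: R1–R5 at 136.063 km.

R1 and R5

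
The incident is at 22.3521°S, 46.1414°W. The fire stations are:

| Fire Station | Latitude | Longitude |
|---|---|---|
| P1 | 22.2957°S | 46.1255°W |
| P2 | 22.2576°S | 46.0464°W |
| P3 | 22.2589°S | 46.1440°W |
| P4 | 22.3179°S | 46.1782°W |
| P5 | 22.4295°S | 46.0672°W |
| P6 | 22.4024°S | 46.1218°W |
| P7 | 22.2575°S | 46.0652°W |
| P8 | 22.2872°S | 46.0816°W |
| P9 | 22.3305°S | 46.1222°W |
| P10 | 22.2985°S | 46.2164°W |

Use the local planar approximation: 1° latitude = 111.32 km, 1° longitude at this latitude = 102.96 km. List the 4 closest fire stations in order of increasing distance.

P9, P4, P6, P1

Distances from 22.3521°S, 46.1414°W:
P1: √((0.0564·111.32)² + (0.0159·102.96)²) = √(39.418909 + 2.679979) = 6.4884 km
P2: √((0.0945·111.32)² + (0.0950·102.96)²) = √(110.664930 + 95.671873) = 14.3644 km
P3: √((0.0932·111.32)² + (-0.0026·102.96)²) = √(107.641123 + 0.071661) = 10.3785 km
P4: √((0.0342·111.32)² + (-0.0368·102.96)²) = √(14.494345 + 14.355975) = 5.3712 km
P5: √((-0.0774·111.32)² + (0.0742·102.96)²) = √(74.238351 + 58.363977) = 11.5153 km
P6: √((-0.0503·111.32)² + (0.0196·102.96)²) = √(31.353236 + 4.072389) = 5.9519 km
P7: √((0.0946·111.32)² + (0.0762·102.96)²) = √(110.899265 + 61.552686) = 13.1321 km
P8: √((0.0649·111.32)² + (0.0598·102.96)²) = √(52.195828 + 37.908748) = 9.4923 km
P9: √((0.0216·111.32)² + (0.0192·102.96)²) = √(5.781678 + 3.907865) = 3.1128 km
P10: √((0.0536·111.32)² + (-0.0750·102.96)²) = √(35.602129 + 59.629284) = 9.7587 km
Sorted: P9 (3.1128 km) < P4 (5.3712 km) < P6 (5.9519 km) < P1 (6.4884 km) < P8 (9.4923 km) < P10 (9.7587 km) < …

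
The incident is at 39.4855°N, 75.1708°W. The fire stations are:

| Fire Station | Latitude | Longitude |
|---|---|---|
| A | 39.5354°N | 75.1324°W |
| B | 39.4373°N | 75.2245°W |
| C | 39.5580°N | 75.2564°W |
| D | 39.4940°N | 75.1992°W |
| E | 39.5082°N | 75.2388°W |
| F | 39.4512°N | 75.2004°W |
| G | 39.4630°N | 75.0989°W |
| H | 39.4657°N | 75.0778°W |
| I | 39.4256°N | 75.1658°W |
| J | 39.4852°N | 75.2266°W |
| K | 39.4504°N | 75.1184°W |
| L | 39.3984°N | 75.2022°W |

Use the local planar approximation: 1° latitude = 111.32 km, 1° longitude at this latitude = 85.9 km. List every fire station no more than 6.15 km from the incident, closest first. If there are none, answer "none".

D, F, J, K

Distances from 39.4855°N, 75.1708°W:
A: 6.4604 km
B: 7.0759 km
C: 10.9180 km
D: 2.6166 km
E: 6.3644 km
F: 4.5874 km
G: 6.6648 km
H: 8.2872 km
I: 6.6819 km
J: 4.7933 km
K: 5.9605 km
L: 10.0641 km
Threshold 6.15 km: D (2.6166 km), F (4.5874 km), J (4.7933 km), K (5.9605 km) are within range.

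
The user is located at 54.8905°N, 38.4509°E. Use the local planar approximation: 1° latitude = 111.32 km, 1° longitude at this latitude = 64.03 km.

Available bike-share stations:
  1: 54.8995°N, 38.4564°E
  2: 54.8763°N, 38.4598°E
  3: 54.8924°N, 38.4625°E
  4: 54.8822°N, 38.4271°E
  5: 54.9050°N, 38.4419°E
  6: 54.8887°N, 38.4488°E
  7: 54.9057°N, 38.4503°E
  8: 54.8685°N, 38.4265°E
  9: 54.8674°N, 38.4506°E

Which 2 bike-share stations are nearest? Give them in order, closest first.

Distances from 54.8905°N, 38.4509°E:
1: √((0.0090·111.32)² + (0.0055·64.03)²) = √(1.003764 + 0.124020) = 1.0620 km
2: √((-0.0142·111.32)² + (0.0089·64.03)²) = √(2.498752 + 0.324748) = 1.6803 km
3: √((0.0019·111.32)² + (0.0116·64.03)²) = √(0.044736 + 0.551675) = 0.7723 km
4: √((-0.0083·111.32)² + (-0.0238·64.03)²) = √(0.853695 + 2.322314) = 1.7821 km
5: √((0.0145·111.32)² + (-0.0090·64.03)²) = √(2.605448 + 0.332087) = 1.7139 km
6: √((-0.0018·111.32)² + (-0.0021·64.03)²) = √(0.040151 + 0.018080) = 0.2413 km
7: √((0.0152·111.32)² + (-0.0006·64.03)²) = √(2.863081 + 0.001476) = 1.6925 km
8: √((-0.0220·111.32)² + (-0.0244·64.03)²) = √(5.997797 + 2.440881) = 2.9049 km
9: √((-0.0231·111.32)² + (-0.0003·64.03)²) = √(6.612571 + 0.000369) = 2.5716 km
Sorted: 6 (0.2413 km) < 3 (0.7723 km) < 1 (1.0620 km) < 2 (1.6803 km) < …

6, 3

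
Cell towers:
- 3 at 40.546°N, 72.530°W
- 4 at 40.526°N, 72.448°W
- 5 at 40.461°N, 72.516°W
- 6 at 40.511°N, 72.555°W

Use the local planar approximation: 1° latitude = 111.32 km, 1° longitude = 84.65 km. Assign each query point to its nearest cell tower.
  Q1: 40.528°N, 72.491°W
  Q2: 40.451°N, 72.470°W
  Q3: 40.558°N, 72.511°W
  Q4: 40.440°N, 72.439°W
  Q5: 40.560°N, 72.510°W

Q1→4; Q2→5; Q3→3; Q4→5; Q5→3

Q1 at 40.528°N, 72.491°W:
  3: 3.862 km
  4: 3.647 km
  5: 7.753 km
  6: 5.739 km
  → nearest: 4 (3.647 km)
Q2 at 40.451°N, 72.470°W:
  3: 11.732 km
  4: 8.554 km
  5: 4.050 km
  6: 9.818 km
  → nearest: 5 (4.050 km)
Q3 at 40.558°N, 72.511°W:
  3: 2.091 km
  4: 6.413 km
  5: 10.806 km
  6: 6.422 km
  → nearest: 3 (2.091 km)
Q4 at 40.440°N, 72.439°W:
  3: 14.092 km
  4: 9.604 km
  5: 6.925 km
  6: 12.605 km
  → nearest: 5 (6.925 km)
Q5 at 40.560°N, 72.510°W:
  3: 2.301 km
  4: 6.471 km
  5: 11.032 km
  6: 6.653 km
  → nearest: 3 (2.301 km)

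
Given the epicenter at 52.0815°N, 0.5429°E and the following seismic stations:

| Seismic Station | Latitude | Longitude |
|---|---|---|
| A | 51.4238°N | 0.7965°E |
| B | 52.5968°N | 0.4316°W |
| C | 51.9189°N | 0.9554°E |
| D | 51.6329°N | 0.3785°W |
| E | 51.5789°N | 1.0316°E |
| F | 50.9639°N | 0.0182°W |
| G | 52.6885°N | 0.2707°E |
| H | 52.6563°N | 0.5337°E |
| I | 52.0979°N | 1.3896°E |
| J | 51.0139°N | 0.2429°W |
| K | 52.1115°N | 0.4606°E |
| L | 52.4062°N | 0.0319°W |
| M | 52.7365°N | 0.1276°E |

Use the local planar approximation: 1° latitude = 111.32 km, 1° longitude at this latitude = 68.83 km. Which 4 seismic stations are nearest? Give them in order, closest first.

K, C, L, I

Distances from 52.0815°N, 0.5429°E:
A: 75.2672 km
B: 88.2585 km
C: 33.6714 km
D: 80.7212 km
E: 65.2825 km
F: 130.2678 km
G: 70.1206 km
H: 63.9899 km
I: 58.3069 km
J: 130.5739 km
K: 6.5759 km
L: 53.5889 km
M: 78.3176 km
Sorted: K (6.5759 km) < C (33.6714 km) < L (53.5889 km) < I (58.3069 km) < H (63.9899 km) < E (65.2825 km) < …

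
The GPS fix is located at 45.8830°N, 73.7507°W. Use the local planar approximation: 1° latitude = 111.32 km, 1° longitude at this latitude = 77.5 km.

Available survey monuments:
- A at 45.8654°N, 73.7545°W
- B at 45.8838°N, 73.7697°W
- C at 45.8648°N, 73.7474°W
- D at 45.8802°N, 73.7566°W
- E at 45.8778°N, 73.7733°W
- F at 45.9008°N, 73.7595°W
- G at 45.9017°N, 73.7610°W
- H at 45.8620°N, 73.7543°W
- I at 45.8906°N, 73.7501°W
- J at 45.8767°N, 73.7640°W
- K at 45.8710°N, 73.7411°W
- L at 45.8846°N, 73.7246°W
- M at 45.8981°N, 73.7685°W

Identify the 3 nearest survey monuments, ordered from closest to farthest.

D, I, J

Distances from 45.8830°N, 73.7507°W:
A: √((-0.0176·111.32)² + (-0.0038·77.5)²) = √(3.838590 + 0.086730) = 1.9812 km
B: √((0.0008·111.32)² + (-0.0190·77.5)²) = √(0.007931 + 2.168256) = 1.4752 km
C: √((-0.0182·111.32)² + (0.0033·77.5)²) = √(4.104773 + 0.065408) = 2.0421 km
D: √((-0.0028·111.32)² + (-0.0059·77.5)²) = √(0.097154 + 0.209078) = 0.5534 km
E: √((-0.0052·111.32)² + (-0.0226·77.5)²) = √(0.335084 + 3.067752) = 1.8447 km
F: √((0.0178·111.32)² + (-0.0088·77.5)²) = √(3.926326 + 0.465124) = 2.0956 km
G: √((0.0187·111.32)² + (-0.0103·77.5)²) = √(4.333408 + 0.637203) = 2.2295 km
H: √((-0.0210·111.32)² + (-0.0036·77.5)²) = √(5.464935 + 0.077841) = 2.3543 km
I: √((0.0076·111.32)² + (0.0006·77.5)²) = √(0.715770 + 0.002162) = 0.8473 km
J: √((-0.0063·111.32)² + (-0.0133·77.5)²) = √(0.491844 + 1.062446) = 1.2467 km
K: √((-0.0120·111.32)² + (0.0096·77.5)²) = √(1.784469 + 0.553536) = 1.5291 km
L: √((0.0016·111.32)² + (0.0261·77.5)²) = √(0.031724 + 4.091518) = 2.0306 km
M: √((0.0151·111.32)² + (-0.0178·77.5)²) = √(2.825532 + 1.903020) = 2.1745 km
Sorted: D (0.5534 km) < I (0.8473 km) < J (1.2467 km) < B (1.4752 km) < K (1.5291 km) < …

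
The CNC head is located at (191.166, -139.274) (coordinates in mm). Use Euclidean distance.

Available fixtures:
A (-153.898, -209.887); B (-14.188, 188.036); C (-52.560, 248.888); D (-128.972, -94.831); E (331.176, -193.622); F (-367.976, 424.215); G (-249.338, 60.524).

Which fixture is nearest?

Distances from (191.166, -139.274):
A: 352.215 mm
B: 386.396 mm
C: 458.336 mm
D: 323.208 mm
E: 150.188 mm
F: 793.826 mm
G: 483.697 mm
Minimum: E at 150.188 mm.

E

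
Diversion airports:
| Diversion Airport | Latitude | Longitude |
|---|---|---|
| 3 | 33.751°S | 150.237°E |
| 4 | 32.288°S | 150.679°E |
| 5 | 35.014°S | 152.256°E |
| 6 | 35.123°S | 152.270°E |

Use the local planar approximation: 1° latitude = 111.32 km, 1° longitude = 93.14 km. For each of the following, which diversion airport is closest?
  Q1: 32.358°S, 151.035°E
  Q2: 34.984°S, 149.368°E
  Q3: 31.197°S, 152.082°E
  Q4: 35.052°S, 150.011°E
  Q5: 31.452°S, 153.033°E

Q1→4; Q2→3; Q3→4; Q4→3; Q5→4

Q1 at 32.358°S, 151.035°E:
  3: √((-1.393·111.32)² + (-0.798·93.14)²) = √(24046.32033 + 5524.31265) = 171.961 km
  4: √((0.070·111.32)² + (-0.356·93.14)²) = √(60.72150 + 1099.44235) = 34.061 km
  5: √((-2.656·111.32)² + (1.221·93.14)²) = √(87418.33625 + 12933.13453) = 316.783 km
  6: √((-2.765·111.32)² + (1.235·93.14)²) = √(94740.71688 + 13231.41778) = 328.591 km
  → nearest: 4 (34.061 km)
Q2 at 34.984°S, 149.368°E:
  3: √((1.233·111.32)² + (0.869·93.14)²) = √(18839.63778 + 6551.06668) = 159.345 km
  4: √((2.696·111.32)² + (1.311·93.14)²) = √(90071.24609 + 14910.00711) = 324.008 km
  5: √((-0.030·111.32)² + (2.888·93.14)²) = √(11.15293 + 72354.71630) = 269.009 km
  6: √((-0.139·111.32)² + (2.902·93.14)²) = √(239.42858 + 73057.91663) = 270.735 km
  → nearest: 3 (159.345 km)
Q3 at 31.197°S, 152.082°E:
  3: √((-2.554·111.32)² + (-1.845·93.14)²) = √(80832.90394 + 29530.11975) = 332.209 km
  4: √((-1.091·111.32)² + (-1.403·93.14)²) = √(14750.13165 + 17076.06539) = 178.399 km
  5: √((-3.817·111.32)² + (0.174·93.14)²) = √(180547.18238 + 262.64610) = 425.217 km
  6: √((-3.926·111.32)² + (0.188·93.14)²) = √(191005.98947 + 306.61131) = 437.393 km
  → nearest: 4 (178.399 km)
Q4 at 35.052°S, 150.011°E:
  3: √((1.301·111.32)² + (0.226·93.14)²) = √(20974.95262 + 443.08734) = 146.349 km
  4: √((2.764·111.32)² + (0.668·93.14)²) = √(94672.20072 + 3871.01979) = 313.916 km
  5: √((0.038·111.32)² + (2.245·93.14)²) = √(17.89425 + 43722.51726) = 209.142 km
  6: √((-0.071·111.32)² + (2.259·93.14)²) = √(62.46879 + 44269.53182) = 210.552 km
  → nearest: 3 (146.349 km)
Q5 at 31.452°S, 153.033°E:
  3: √((-2.299·111.32)² + (-2.796·93.14)²) = √(65497.44183 + 67818.28473) = 365.124 km
  4: √((-0.836·111.32)² + (-2.354·93.14)²) = √(8660.81875 + 48071.24656) = 238.185 km
  5: √((-3.562·111.32)² + (-0.777·93.14)²) = √(157229.56960 + 5237.38506) = 403.072 km
  6: √((-3.671·111.32)² + (-0.763·93.14)²) = √(166999.49749 + 5050.35077) = 414.789 km
  → nearest: 4 (238.185 km)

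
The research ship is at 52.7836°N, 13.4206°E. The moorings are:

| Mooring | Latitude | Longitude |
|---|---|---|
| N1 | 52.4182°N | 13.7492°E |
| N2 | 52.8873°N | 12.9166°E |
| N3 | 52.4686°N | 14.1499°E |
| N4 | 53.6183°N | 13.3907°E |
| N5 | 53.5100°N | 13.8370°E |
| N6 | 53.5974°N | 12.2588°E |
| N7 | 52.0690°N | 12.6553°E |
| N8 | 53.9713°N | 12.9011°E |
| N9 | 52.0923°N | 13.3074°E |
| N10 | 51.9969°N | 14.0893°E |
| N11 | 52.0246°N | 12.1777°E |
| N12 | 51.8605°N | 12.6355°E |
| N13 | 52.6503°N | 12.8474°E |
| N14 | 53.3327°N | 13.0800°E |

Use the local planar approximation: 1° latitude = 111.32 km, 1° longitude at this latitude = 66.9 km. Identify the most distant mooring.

N8

Distances from 52.7836°N, 13.4206°E:
N1: √((-0.3654·111.32)² + (0.3286·66.9)²) = √(1654.563660 + 483.267238) = 46.2367 km
N2: √((0.1037·111.32)² + (-0.5040·66.9)²) = √(133.261258 + 1136.876550) = 35.6390 km
N3: √((-0.3150·111.32)² + (0.7293·66.9)²) = √(1229.610330 + 2380.480689) = 60.0840 km
N4: √((0.8347·111.32)² + (-0.0299·66.9)²) = √(8633.904137 + 4.001240) = 92.9403 km
N5: √((0.7264·111.32)² + (0.4164·66.9)²) = √(6538.800187 + 776.021363) = 85.5267 km
N6: √((0.8138·111.32)² + (-1.1618·66.9)²) = √(8206.949600 + 6041.085464) = 119.3651 km
N7: √((-0.7146·111.32)² + (-0.7653·66.9)²) = √(6328.086676 + 2621.293570) = 94.6012 km
N8: √((1.1877·111.32)² + (-0.5195·66.9)²) = √(17480.743820 + 1207.878746) = 136.7063 km
N9: √((-0.6913·111.32)² + (-0.1132·66.9)²) = √(5922.151443 + 57.351541) = 77.3272 km
N10: √((-0.7867·111.32)² + (0.6687·66.9)²) = √(7669.458392 + 2001.312380) = 98.3401 km
N11: √((-0.7590·111.32)² + (-1.2429·66.9)²) = √(7138.877786 + 6913.924163) = 118.5445 km
N12: √((-0.9231·111.32)² + (-0.7851·66.9)²) = √(10559.513196 + 2758.685488) = 115.4045 km
N13: √((-0.1333·111.32)² + (-0.5732·66.9)²) = √(220.194615 + 1470.498545) = 41.1180 km
N14: √((0.5491·111.32)² + (-0.3406·66.9)²) = √(3736.364893 + 519.208176) = 65.2348 km
Maximum: N8 at 136.7063 km.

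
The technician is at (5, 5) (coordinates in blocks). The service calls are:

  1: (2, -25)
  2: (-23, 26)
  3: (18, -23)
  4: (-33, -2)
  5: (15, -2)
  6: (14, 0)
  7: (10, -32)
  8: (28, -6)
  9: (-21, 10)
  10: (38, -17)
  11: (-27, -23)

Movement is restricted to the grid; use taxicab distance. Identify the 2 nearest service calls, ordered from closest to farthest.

Distances from (5, 5):
1: |-3| + |-30| = 3 + 30 = 33 blocks
2: |-28| + |21| = 28 + 21 = 49 blocks
3: |13| + |-28| = 13 + 28 = 41 blocks
4: |-38| + |-7| = 38 + 7 = 45 blocks
5: |10| + |-7| = 10 + 7 = 17 blocks
6: |9| + |-5| = 9 + 5 = 14 blocks
7: |5| + |-37| = 5 + 37 = 42 blocks
8: |23| + |-11| = 23 + 11 = 34 blocks
9: |-26| + |5| = 26 + 5 = 31 blocks
10: |33| + |-22| = 33 + 22 = 55 blocks
11: |-32| + |-28| = 32 + 28 = 60 blocks
Sorted: 6 (14 blocks) < 5 (17 blocks) < 9 (31 blocks) < 1 (33 blocks) < …

6, 5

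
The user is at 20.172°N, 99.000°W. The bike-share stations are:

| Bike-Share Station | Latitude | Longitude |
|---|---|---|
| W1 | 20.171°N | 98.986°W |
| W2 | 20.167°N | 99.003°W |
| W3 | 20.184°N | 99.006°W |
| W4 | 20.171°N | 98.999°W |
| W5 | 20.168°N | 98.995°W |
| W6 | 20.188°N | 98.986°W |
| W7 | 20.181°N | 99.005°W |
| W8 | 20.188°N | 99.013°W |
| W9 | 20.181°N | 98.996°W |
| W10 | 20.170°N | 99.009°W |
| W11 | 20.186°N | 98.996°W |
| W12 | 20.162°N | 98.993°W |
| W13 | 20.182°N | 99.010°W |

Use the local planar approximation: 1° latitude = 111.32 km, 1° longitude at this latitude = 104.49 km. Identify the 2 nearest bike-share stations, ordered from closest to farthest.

Distances from 20.172°N, 99.000°W:
W1: √((-0.001·111.32)² + (0.014·104.49)²) = √(0.01239 + 2.13996) = 1.467 km
W2: √((-0.005·111.32)² + (-0.003·104.49)²) = √(0.30980 + 0.09826) = 0.639 km
W3: √((0.012·111.32)² + (-0.006·104.49)²) = √(1.78447 + 0.39305) = 1.476 km
W4: √((-0.001·111.32)² + (0.001·104.49)²) = √(0.01239 + 0.01092) = 0.153 km
W5: √((-0.004·111.32)² + (0.005·104.49)²) = √(0.19827 + 0.27295) = 0.686 km
W6: √((0.016·111.32)² + (0.014·104.49)²) = √(3.17239 + 2.13996) = 2.305 km
W7: √((0.009·111.32)² + (-0.005·104.49)²) = √(1.00376 + 0.27295) = 1.130 km
W8: √((0.016·111.32)² + (-0.013·104.49)²) = √(3.17239 + 1.84517) = 2.240 km
W9: √((0.009·111.32)² + (0.004·104.49)²) = √(1.00376 + 0.17469) = 1.086 km
W10: √((-0.002·111.32)² + (-0.009·104.49)²) = √(0.04957 + 0.88437) = 0.966 km
W11: √((0.014·111.32)² + (0.004·104.49)²) = √(2.42886 + 0.17469) = 1.614 km
W12: √((-0.010·111.32)² + (0.007·104.49)²) = √(1.23921 + 0.53499) = 1.332 km
W13: √((0.010·111.32)² + (-0.010·104.49)²) = √(1.23921 + 1.09182) = 1.527 km
Sorted: W4 (0.153 km) < W2 (0.639 km) < W5 (0.686 km) < W10 (0.966 km) < …

W4, W2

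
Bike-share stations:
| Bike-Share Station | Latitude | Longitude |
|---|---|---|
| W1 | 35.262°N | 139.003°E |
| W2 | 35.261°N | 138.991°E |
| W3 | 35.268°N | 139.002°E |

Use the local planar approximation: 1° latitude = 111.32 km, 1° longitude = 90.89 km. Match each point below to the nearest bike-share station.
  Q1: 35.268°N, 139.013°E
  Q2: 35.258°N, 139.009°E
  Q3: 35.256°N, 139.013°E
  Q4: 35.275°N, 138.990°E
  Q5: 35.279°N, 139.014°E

Q1→W3; Q2→W1; Q3→W1; Q4→W3; Q5→W3

Q1 at 35.268°N, 139.013°E:
  W1: √((-0.006·111.32)² + (-0.010·90.89)²) = √(0.44611713 + 0.82609921) = 1.127926 km
  W2: √((-0.007·111.32)² + (-0.022·90.89)²) = √(0.60721498 + 3.99832018) = 2.146051 km
  W3: √((0.000·111.32)² + (-0.011·90.89)²) = √(0.00000000 + 0.99958004) = 0.999790 km
  → nearest: W3 (0.999790 km)
Q2 at 35.258°N, 139.009°E:
  W1: √((0.004·111.32)² + (-0.006·90.89)²) = √(0.19827428 + 0.29739572) = 0.704038 km
  W2: √((0.003·111.32)² + (-0.018·90.89)²) = √(0.11152928 + 2.67656144) = 1.669758 km
  W3: √((0.010·111.32)² + (-0.007·90.89)²) = √(1.23921424 + 0.40478861) = 1.282187 km
  → nearest: W1 (0.704038 km)
Q3 at 35.256°N, 139.013°E:
  W1: √((0.006·111.32)² + (-0.010·90.89)²) = √(0.44611713 + 0.82609921) = 1.127926 km
  W2: √((0.005·111.32)² + (-0.022·90.89)²) = √(0.30980356 + 3.99832018) = 2.075602 km
  W3: √((0.012·111.32)² + (-0.011·90.89)²) = √(1.78446851 + 0.99958004) = 1.668547 km
  → nearest: W1 (1.127926 km)
Q4 at 35.275°N, 138.990°E:
  W1: √((-0.013·111.32)² + (0.013·90.89)²) = √(2.09427207 + 1.39610766) = 1.868256 km
  W2: √((-0.014·111.32)² + (0.001·90.89)²) = √(2.42885991 + 0.00826099) = 1.561128 km
  W3: √((-0.007·111.32)² + (0.012·90.89)²) = √(0.60721498 + 1.18958286) = 1.340447 km
  → nearest: W3 (1.340447 km)
Q5 at 35.279°N, 139.014°E:
  W1: √((-0.017·111.32)² + (-0.011·90.89)²) = √(3.58132915 + 0.99958004) = 2.140306 km
  W2: √((-0.018·111.32)² + (-0.023·90.89)²) = √(4.01505414 + 4.37006482) = 2.895707 km
  W3: √((-0.011·111.32)² + (-0.012·90.89)²) = √(1.49944923 + 1.18958286) = 1.639827 km
  → nearest: W3 (1.639827 km)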